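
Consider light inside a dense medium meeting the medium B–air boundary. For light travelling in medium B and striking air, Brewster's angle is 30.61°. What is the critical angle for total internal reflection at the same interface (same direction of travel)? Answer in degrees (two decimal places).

tan θ_B = n₂/n₁ = tan 30.61° = 0.5916.
Total internal reflection: sin θ_c = n₂/n₁ = 0.5916.
θ_c = arcsin(0.5916) = 36.27°.

θ_c ≈ 36.27°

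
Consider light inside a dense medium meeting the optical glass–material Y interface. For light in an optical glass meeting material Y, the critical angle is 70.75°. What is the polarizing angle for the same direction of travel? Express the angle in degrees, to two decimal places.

θ_B ≈ 43.35°

At the critical angle sin θ_c = n₂/n₁, giving n₂/n₁ = sin 70.75° = 0.9441.
Then tan θ_B = n₂/n₁ = 0.9441, so θ_B = arctan 0.9441 = 43.35°.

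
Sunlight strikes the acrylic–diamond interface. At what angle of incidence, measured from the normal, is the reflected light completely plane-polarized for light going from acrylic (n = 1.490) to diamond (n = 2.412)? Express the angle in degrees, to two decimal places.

θ_B ≈ 58.29°

At Brewster's angle the reflected and refracted rays are perpendicular, which with Snell's law gives tan θ_B = n₂/n₁.
tan θ_B = n₂/n₁ = 2.412/1.490 = 1.6188.
θ_B = arctan(1.6188) = 58.29°.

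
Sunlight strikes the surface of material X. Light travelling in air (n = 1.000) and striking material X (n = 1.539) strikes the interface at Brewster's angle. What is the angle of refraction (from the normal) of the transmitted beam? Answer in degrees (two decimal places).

First find Brewster's angle: tan θ_B = 1.539/1.000 = 1.5390, giving θ_B = 56.99°.
Since θ_B + θ_t = 90° at Brewster incidence, θ_t = 90° − 56.99° = 33.01°.

θ_t ≈ 33.01°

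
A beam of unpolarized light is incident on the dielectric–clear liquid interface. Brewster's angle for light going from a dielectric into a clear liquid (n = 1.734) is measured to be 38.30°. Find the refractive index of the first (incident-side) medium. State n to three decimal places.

At Brewster's angle, tan θ_B = n₂/n₁ with n₁ on the incident side (a dielectric) and n₂ on the transmitted side (a clear liquid).
n₁ = n₂ / tan θ_B = 1.734 / tan 38.30° = 2.196.

n ≈ 2.196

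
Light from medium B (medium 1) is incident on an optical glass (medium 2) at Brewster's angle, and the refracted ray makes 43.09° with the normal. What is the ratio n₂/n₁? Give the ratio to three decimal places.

n₂/n₁ ≈ 1.069

At Brewster incidence θ_B = 90° − θ_t = 90° − 43.09° = 46.91°.
tan θ_B = n₂/n₁, so n₂/n₁ = tan 46.91° = 1.069.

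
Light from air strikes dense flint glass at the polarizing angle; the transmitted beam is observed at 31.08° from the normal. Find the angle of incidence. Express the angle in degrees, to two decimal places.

θ_B ≈ 58.92°

Brewster's condition makes the reflected and refracted beams perpendicular: θ_B + θ_t = 90°.
θ_B = 90° − 31.08° = 58.92°.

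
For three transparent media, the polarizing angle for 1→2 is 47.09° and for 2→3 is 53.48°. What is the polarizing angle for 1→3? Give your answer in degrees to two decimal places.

θ_B ≈ 55.46°

n₂/n₁ = tan 47.09° = 1.0758 and n₃/n₂ = tan 53.48° = 1.3504.
Multiplying, n₃/n₁ = 1.0758 × 1.3504 = 1.4527, and θ_B(1→3) = arctan 1.4527 = 55.46°.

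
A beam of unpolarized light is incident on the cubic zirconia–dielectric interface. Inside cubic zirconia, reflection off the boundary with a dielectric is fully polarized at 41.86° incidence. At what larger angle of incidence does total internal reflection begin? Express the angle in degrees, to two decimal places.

θ_c ≈ 63.64°

tan θ_B = n₂/n₁ = tan 41.86° = 0.8960.
Total internal reflection: sin θ_c = n₂/n₁ = 0.8960.
θ_c = arcsin(0.8960) = 63.64°.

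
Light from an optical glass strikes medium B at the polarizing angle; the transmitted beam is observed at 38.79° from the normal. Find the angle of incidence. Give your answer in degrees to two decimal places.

Brewster's condition makes the reflected and refracted beams perpendicular: θ_B + θ_t = 90°.
θ_B = 90° − 38.79° = 51.21°.

θ_B ≈ 51.21°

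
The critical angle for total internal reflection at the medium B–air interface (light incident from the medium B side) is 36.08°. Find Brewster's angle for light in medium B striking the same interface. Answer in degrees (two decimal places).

θ_B ≈ 30.49°

n₂/n₁ = sin θ_c = sin 36.08° = 0.5889.
tan θ_B equals the same ratio, so θ_B = arctan(0.5889) = 30.49°.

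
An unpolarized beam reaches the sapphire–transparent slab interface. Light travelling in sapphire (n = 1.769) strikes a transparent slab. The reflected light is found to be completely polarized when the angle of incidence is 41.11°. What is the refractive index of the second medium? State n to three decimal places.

Brewster's law: tan θ_B = n₂/n₁ (light incident in sapphire, refracted into a transparent slab).
n₂ = n₁ tan θ_B = 1.769 × tan 41.11° = 1.544.

n ≈ 1.544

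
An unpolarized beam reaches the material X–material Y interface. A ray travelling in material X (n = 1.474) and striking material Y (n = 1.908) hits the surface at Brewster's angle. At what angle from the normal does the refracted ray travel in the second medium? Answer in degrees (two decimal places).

θ_t ≈ 37.69°

First find Brewster's angle: tan θ_B = 1.908/1.474 = 1.2944, giving θ_B = 52.31°.
The refracted ray is perpendicular to the reflected ray, so θ_t = 90° − θ_B = 37.69°.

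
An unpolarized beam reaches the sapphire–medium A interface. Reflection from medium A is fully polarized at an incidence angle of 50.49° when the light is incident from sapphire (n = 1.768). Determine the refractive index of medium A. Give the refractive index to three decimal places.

n ≈ 2.144

Full polarization of the reflected beam means tan θ_B = n₂/n₁, where n₁ is the incident medium (sapphire).
n₂ = n₁ tan θ_B = 1.768 × tan 50.49° = 2.144.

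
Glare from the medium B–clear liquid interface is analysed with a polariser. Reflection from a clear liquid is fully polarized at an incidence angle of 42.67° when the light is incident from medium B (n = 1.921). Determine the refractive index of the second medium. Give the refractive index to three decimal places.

Brewster's law: tan θ_B = n₂/n₁ (light incident in medium B, refracted into a clear liquid).
n₂ = n₁ tan θ_B = 1.921 × tan 42.67° = 1.771.

n ≈ 1.771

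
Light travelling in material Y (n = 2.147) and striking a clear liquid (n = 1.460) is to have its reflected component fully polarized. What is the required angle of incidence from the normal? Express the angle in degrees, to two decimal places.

θ_B ≈ 34.22°

The reflected p-component vanishes when tan θ_B = n₂/n₁.
Here n₂/n₁ = 1.460/2.147 = 0.6800, and Brewster's law gives tan θ_B = n₂/n₁.
So θ_B = arctan 0.6800 = 34.22°.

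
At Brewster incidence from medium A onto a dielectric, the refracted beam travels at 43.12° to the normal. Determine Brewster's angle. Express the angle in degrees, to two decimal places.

Brewster's condition makes the reflected and refracted beams perpendicular: θ_B + θ_t = 90°.
θ_B = 90° − 43.12° = 46.88°.

θ_B ≈ 46.88°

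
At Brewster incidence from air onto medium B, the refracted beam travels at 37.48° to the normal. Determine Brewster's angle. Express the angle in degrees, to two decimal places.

θ_B ≈ 52.52°

Brewster's condition makes the reflected and refracted beams perpendicular: θ_B + θ_t = 90°.
So θ_B = 90° − θ_t = 90° − 37.48° = 52.52°.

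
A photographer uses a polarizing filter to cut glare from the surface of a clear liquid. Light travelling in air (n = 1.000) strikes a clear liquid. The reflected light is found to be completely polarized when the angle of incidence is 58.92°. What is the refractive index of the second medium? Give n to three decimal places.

Full polarization of the reflected beam means tan θ_B = n₂/n₁, where n₁ is the incident medium (air).
n₂ = n₁ tan θ_B = 1.000 × tan 58.92° = 1.659.

n ≈ 1.659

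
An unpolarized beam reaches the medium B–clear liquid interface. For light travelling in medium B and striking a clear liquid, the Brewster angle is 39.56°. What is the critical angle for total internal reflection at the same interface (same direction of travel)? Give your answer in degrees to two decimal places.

θ_c ≈ 55.70°

tan θ_B = n₂/n₁ = tan 39.56° = 0.8261.
Total internal reflection: sin θ_c = n₂/n₁ = 0.8261.
θ_c = arcsin(0.8261) = 55.70°.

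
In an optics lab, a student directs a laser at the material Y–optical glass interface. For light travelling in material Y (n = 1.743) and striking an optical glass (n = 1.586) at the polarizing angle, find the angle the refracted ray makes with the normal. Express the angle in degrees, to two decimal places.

tan θ_B = n₂/n₁ = 1.586/1.743 = 0.9099, so θ_B = 42.30°.
Since θ_B + θ_t = 90° at Brewster incidence, θ_t = 90° − 42.30° = 47.70°.

θ_t ≈ 47.70°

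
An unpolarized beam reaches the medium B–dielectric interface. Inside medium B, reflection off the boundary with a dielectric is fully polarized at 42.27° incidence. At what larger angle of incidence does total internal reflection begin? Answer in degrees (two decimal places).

θ_c ≈ 65.36°

tan θ_B = n₂/n₁ = tan 42.27° = 0.9090.
Total internal reflection: sin θ_c = n₂/n₁ = 0.9090.
θ_c = arcsin(0.9090) = 65.36°.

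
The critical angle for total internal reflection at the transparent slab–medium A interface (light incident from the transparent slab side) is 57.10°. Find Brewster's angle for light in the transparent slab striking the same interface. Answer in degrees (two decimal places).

θ_B ≈ 40.02°

At the critical angle sin θ_c = n₂/n₁, giving n₂/n₁ = sin 57.10° = 0.8396.
Then tan θ_B = n₂/n₁ = 0.8396, so θ_B = arctan 0.8396 = 40.02°.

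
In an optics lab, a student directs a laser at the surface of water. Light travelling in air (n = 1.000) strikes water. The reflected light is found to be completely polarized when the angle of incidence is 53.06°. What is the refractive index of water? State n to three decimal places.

Brewster's law: tan θ_B = n₂/n₁ (light incident in air, refracted into water).
n₂ = n₁ tan θ_B = 1.000 × tan 53.06° = 1.330.

n ≈ 1.330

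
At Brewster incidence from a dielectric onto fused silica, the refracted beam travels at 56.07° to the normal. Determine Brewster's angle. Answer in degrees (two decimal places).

θ_B ≈ 33.93°

Brewster's condition makes the reflected and refracted beams perpendicular: θ_B + θ_t = 90°.
So θ_B = 90° − θ_t = 90° − 56.07° = 33.93°.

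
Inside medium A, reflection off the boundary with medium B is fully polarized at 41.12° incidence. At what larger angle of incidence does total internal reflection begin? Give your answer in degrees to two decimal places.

θ_c ≈ 60.81°

From Brewster, n₂/n₁ = tan θ_B = tan 41.12° = 0.8730.
Then sin θ_c = n₂/n₁ = 0.8730, so θ_c = arcsin 0.8730 = 60.81°.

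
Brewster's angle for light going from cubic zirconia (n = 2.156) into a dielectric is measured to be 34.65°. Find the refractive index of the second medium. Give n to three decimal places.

Full polarization of the reflected beam means tan θ_B = n₂/n₁, where n₁ is the incident medium (cubic zirconia).
n₂ = n₁ tan θ_B = 2.156 × tan 34.65° = 1.490.

n ≈ 1.490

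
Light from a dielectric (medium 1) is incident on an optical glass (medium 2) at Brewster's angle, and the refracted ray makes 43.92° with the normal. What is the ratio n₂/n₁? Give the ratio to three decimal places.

n₂/n₁ ≈ 1.038

θ_B + θ_t = 90°, so θ_B = 90° − 43.92° = 46.08°.
tan θ_B = n₂/n₁, so n₂/n₁ = tan 46.08° = 1.038.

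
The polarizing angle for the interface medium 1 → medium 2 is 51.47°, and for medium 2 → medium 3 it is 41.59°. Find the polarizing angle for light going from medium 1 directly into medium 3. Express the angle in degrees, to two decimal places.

θ_B ≈ 48.10°

n₂/n₁ = tan 51.47° = 1.2558 and n₃/n₂ = tan 41.59° = 0.8875.
Multiplying, n₃/n₁ = 1.2558 × 0.8875 = 1.1146, and θ_B(1→3) = arctan 1.1146 = 48.10°.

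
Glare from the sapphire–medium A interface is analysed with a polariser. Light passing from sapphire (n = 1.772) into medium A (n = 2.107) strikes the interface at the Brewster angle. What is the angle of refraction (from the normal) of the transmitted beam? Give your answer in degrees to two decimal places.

First find Brewster's angle: tan θ_B = 2.107/1.772 = 1.1891, giving θ_B = 49.94°.
The refracted ray is perpendicular to the reflected ray, so θ_t = 90° − θ_B = 40.06°.

θ_t ≈ 40.06°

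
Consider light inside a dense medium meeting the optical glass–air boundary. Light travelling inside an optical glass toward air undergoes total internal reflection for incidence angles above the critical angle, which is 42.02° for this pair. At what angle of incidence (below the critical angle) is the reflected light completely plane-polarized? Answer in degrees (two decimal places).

sin θ_c = n₂/n₁, so n₂/n₁ = sin 42.02° = 0.6694.
Brewster: tan θ_B = n₂/n₁ = 0.6694.
θ_B = arctan(0.6694) = 33.80°.

θ_B ≈ 33.80°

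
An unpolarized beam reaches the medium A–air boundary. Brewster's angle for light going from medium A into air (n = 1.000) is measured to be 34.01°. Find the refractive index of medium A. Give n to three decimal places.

At Brewster's angle, tan θ_B = n₂/n₁ with n₁ on the incident side (medium A) and n₂ on the transmitted side (air).
n₁ = n₂ / tan θ_B = 1.000 / tan 34.01° = 1.482.

n ≈ 1.482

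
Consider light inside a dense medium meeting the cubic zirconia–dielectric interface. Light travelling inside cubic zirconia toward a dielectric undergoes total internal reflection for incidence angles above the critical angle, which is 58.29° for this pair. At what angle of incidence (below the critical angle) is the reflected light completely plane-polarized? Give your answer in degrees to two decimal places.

n₂/n₁ = sin θ_c = sin 58.29° = 0.8507.
tan θ_B equals the same ratio, so θ_B = arctan(0.8507) = 40.39°.

θ_B ≈ 40.39°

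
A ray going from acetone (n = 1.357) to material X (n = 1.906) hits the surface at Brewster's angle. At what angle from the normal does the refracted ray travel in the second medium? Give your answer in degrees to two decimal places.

θ_t ≈ 35.45°

tan θ_B = n₂/n₁ = 1.906/1.357 = 1.4046, so θ_B = 54.55°.
Since θ_B + θ_t = 90° at Brewster incidence, θ_t = 90° − 54.55° = 35.45°.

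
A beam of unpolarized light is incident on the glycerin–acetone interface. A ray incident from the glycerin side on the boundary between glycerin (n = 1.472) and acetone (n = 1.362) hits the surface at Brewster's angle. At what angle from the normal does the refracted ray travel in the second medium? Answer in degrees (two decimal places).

θ_t ≈ 47.22°

θ_B = arctan(n₂/n₁) = arctan(1.362/1.472) = 42.78°.
At Brewster's angle the reflected and refracted rays are perpendicular, so θ_t = 90° − θ_B = 90° − 42.78° = 47.22°.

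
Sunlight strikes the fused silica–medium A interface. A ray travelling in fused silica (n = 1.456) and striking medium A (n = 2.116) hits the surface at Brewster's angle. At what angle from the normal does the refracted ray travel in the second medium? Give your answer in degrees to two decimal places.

θ_t ≈ 34.53°

tan θ_B = n₂/n₁ = 2.116/1.456 = 1.4533, so θ_B = 55.47°.
The refracted ray is perpendicular to the reflected ray, so θ_t = 90° − θ_B = 34.53°.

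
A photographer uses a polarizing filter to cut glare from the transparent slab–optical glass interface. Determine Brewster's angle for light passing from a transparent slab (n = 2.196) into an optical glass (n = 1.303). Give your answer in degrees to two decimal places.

θ_B ≈ 30.68°

At Brewster's angle the reflected and refracted rays are perpendicular, which with Snell's law gives tan θ_B = n₂/n₁.
Brewster's condition: tan θ_B = n₂/n₁ = 1.303/2.196 = 0.5934. Taking the arctangent, θ_B = 30.68°.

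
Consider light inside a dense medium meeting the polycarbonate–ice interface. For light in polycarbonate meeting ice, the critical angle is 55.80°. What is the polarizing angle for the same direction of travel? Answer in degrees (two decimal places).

θ_B ≈ 39.59°

n₂/n₁ = sin θ_c = sin 55.80° = 0.8271.
tan θ_B equals the same ratio, so θ_B = arctan(0.8271) = 39.59°.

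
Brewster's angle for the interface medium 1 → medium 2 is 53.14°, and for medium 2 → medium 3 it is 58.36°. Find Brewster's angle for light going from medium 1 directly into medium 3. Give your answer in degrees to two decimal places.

θ_B ≈ 65.21°

Each Brewster angle gives a ratio: n₂/n₁ = tan 53.14° = 1.3338, n₃/n₂ = tan 58.36° = 1.6229.
So n₃/n₁ = (n₂/n₁)(n₃/n₂) = 1.3338 × 1.6229 = 2.1647.
θ_B(1→3) = arctan(2.1647) = 65.21°.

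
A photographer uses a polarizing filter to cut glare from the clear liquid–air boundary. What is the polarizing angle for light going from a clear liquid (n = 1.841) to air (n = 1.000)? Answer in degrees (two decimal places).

θ_B ≈ 28.51°

Brewster's condition: tan θ_B = n₂/n₁ = 1.000/1.841 = 0.5432.
θ_B = arctan(0.5432) = 28.51°.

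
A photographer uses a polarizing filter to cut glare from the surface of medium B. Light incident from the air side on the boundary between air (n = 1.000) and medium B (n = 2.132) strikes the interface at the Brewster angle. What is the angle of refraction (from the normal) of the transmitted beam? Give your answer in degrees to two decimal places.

tan θ_B = n₂/n₁ = 2.132/1.000 = 2.1320, so θ_B = 64.87°.
At Brewster's angle the reflected and refracted rays are perpendicular, so θ_t = 90° − θ_B = 90° − 64.87° = 25.13°.

θ_t ≈ 25.13°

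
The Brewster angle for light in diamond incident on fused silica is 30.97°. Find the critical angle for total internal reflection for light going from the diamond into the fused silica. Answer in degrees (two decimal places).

From Brewster, n₂/n₁ = tan θ_B = tan 30.97° = 0.6001.
Then sin θ_c = n₂/n₁ = 0.6001, so θ_c = arcsin 0.6001 = 36.88°.

θ_c ≈ 36.88°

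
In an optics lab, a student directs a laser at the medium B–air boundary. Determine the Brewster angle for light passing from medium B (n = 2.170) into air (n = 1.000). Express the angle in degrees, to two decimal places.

θ_B ≈ 24.74°

The reflected p-component vanishes when tan θ_B = n₂/n₁.
tan θ_B = n₂/n₁ = 1.000/2.170 = 0.4608.
So θ_B = arctan 0.4608 = 24.74°.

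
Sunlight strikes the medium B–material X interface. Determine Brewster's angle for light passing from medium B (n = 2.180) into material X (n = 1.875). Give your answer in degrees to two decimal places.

Here n₂/n₁ = 1.875/2.180 = 0.8601, and Brewster's law gives tan θ_B = n₂/n₁. Taking the arctangent, θ_B = 40.70°.

θ_B ≈ 40.70°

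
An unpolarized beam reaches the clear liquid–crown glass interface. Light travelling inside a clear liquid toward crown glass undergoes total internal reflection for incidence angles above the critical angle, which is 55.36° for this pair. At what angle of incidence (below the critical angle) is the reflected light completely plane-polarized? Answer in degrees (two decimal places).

n₂/n₁ = sin θ_c = sin 55.36° = 0.8227.
tan θ_B equals the same ratio, so θ_B = arctan(0.8227) = 39.45°.

θ_B ≈ 39.45°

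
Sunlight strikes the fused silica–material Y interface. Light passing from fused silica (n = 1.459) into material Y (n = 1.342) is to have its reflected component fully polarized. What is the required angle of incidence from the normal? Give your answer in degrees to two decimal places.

The reflected p-component vanishes when tan θ_B = n₂/n₁.
Here n₂/n₁ = 1.342/1.459 = 0.9198, and Brewster's law gives tan θ_B = n₂/n₁.
So θ_B = arctan 0.9198 = 42.61°.

θ_B ≈ 42.61°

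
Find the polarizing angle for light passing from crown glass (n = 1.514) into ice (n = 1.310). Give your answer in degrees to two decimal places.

θ_B ≈ 40.87°

The reflected p-component vanishes when tan θ_B = n₂/n₁.
Brewster's condition: tan θ_B = n₂/n₁ = 1.310/1.514 = 0.8653.
θ_B = arctan(0.8653) = 40.87°.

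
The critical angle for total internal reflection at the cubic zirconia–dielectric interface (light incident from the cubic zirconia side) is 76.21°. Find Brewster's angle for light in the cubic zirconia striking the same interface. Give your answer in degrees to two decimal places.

θ_B ≈ 44.16°

At the critical angle sin θ_c = n₂/n₁, giving n₂/n₁ = sin 76.21° = 0.9712.
Then tan θ_B = n₂/n₁ = 0.9712, so θ_B = arctan 0.9712 = 44.16°.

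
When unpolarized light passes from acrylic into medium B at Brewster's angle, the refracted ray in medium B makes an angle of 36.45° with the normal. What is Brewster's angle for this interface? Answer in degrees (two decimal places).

θ_B ≈ 53.55°

Brewster's condition makes the reflected and refracted beams perpendicular: θ_B + θ_t = 90°.
θ_B = 90° − 36.45° = 53.55°.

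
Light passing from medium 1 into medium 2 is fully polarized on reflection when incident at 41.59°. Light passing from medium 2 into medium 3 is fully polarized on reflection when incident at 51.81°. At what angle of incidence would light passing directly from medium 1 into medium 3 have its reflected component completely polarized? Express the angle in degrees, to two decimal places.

θ_B ≈ 48.45°

tan θ_B(1→2) = n₂/n₁ = tan 41.59° = 0.8875.
tan θ_B(2→3) = n₃/n₂ = tan 51.81° = 1.2712.
Multiplying, n₃/n₁ = 0.8875 × 1.2712 = 1.1283, and θ_B(1→3) = arctan 1.1283 = 48.45°.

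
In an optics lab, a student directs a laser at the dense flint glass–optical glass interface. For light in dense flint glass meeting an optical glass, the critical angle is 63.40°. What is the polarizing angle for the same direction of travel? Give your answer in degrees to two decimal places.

θ_B ≈ 41.80°

n₂/n₁ = sin θ_c = sin 63.40° = 0.8942.
tan θ_B equals the same ratio, so θ_B = arctan(0.8942) = 41.80°.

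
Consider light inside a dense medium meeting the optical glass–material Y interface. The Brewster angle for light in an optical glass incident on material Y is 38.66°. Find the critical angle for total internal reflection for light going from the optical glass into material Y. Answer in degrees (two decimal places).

n₂/n₁ = tan 38.66° = 0.8000; the critical angle satisfies sin θ_c = n₂/n₁.
θ_c = arcsin(0.8000) = 53.13°.

θ_c ≈ 53.13°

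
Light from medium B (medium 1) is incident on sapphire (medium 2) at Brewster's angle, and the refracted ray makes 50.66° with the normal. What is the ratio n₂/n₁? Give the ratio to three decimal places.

n₂/n₁ ≈ 0.820

θ_B + θ_t = 90°, so θ_B = 90° − 50.66° = 39.34°.
tan θ_B = n₂/n₁, so n₂/n₁ = tan 39.34° = 0.820.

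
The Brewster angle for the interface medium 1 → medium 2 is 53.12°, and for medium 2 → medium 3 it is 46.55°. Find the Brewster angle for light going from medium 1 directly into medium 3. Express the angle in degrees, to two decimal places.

θ_B ≈ 54.60°

Each Brewster angle gives a ratio: n₂/n₁ = tan 53.12° = 1.3328, n₃/n₂ = tan 46.55° = 1.0556.
n₃/n₁ = 1.4070. Then tan θ_B(1→3) = n₃/n₁, so θ_B(1→3) = arctan(1.4070) = 54.60°.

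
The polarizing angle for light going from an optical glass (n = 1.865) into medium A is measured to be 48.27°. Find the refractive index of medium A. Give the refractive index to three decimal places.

Full polarization of the reflected beam means tan θ_B = n₂/n₁, where n₁ is the incident medium (an optical glass).
n₂ = n₁ tan θ_B = 1.865 × tan 48.27° = 2.091.

n ≈ 2.091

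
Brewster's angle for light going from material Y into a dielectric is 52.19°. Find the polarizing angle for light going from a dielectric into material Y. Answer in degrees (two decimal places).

θ_B' ≈ 37.81°

tan θ_B' = n₁/n₂ = 1/tan θ_B, so θ_B' = 90° − θ_B.
θ_B' = 90° − 52.19° = 37.81°.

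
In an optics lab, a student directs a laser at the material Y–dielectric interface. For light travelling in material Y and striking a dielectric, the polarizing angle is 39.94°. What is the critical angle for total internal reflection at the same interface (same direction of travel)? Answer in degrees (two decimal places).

n₂/n₁ = tan 39.94° = 0.8373; the critical angle satisfies sin θ_c = n₂/n₁.
θ_c = arcsin(0.8373) = 56.86°.

θ_c ≈ 56.86°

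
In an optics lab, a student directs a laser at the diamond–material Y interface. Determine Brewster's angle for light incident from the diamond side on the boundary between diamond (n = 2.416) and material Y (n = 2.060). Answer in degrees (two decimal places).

θ_B ≈ 40.45°

The reflected p-component vanishes when tan θ_B = n₂/n₁.
Here n₂/n₁ = 2.060/2.416 = 0.8526, and Brewster's law gives tan θ_B = n₂/n₁.
θ_B = arctan(0.8526) = 40.45°.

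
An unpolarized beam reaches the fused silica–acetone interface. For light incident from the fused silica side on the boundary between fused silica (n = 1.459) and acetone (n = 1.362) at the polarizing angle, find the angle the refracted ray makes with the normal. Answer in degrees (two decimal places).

tan θ_B = n₂/n₁ = 1.362/1.459 = 0.9335, so θ_B = 43.03°.
At Brewster's angle the reflected and refracted rays are perpendicular, so θ_t = 90° − θ_B = 90° − 43.03° = 46.97°.

θ_t ≈ 46.97°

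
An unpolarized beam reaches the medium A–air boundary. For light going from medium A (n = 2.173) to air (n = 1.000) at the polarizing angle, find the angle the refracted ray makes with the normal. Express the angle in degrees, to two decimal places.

First find Brewster's angle: tan θ_B = 1.000/2.173 = 0.4602, giving θ_B = 24.71°.
At Brewster's angle the reflected and refracted rays are perpendicular, so θ_t = 90° − θ_B = 90° − 24.71° = 65.29°.

θ_t ≈ 65.29°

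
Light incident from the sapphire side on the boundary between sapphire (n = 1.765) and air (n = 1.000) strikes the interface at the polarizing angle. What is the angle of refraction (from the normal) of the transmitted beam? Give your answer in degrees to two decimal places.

θ_t ≈ 60.47°

First find Brewster's angle: tan θ_B = 1.000/1.765 = 0.5666, giving θ_B = 29.53°.
At Brewster's angle the reflected and refracted rays are perpendicular, so θ_t = 90° − θ_B = 90° − 29.53° = 60.47°.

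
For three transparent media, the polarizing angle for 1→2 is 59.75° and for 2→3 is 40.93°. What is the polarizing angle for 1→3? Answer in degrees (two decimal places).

θ_B ≈ 56.08°

tan θ_B(1→2) = n₂/n₁ = tan 59.75° = 1.7147.
tan θ_B(2→3) = n₃/n₂ = tan 40.93° = 0.8671.
Multiplying, n₃/n₁ = 1.7147 × 0.8671 = 1.4869, and θ_B(1→3) = arctan 1.4869 = 56.08°.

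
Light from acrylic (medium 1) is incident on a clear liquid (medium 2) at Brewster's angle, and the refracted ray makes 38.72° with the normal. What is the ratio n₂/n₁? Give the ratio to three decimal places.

θ_B + θ_t = 90°, so θ_B = 90° − 38.72° = 51.28°.
Then n₂/n₁ = tan θ_B = tan 51.28° = 1.247.

n₂/n₁ ≈ 1.247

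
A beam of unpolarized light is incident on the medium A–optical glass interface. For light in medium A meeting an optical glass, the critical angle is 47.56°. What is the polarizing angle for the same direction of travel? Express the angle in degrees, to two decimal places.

n₂/n₁ = sin θ_c = sin 47.56° = 0.7380.
tan θ_B equals the same ratio, so θ_B = arctan(0.7380) = 36.43°.

θ_B ≈ 36.43°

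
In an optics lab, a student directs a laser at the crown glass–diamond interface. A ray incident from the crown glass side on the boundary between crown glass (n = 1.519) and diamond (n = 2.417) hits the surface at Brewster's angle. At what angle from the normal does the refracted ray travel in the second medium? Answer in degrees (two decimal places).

tan θ_B = n₂/n₁ = 2.417/1.519 = 1.5912, so θ_B = 57.85°.
Since θ_B + θ_t = 90° at Brewster incidence, θ_t = 90° − 57.85° = 32.15°.

θ_t ≈ 32.15°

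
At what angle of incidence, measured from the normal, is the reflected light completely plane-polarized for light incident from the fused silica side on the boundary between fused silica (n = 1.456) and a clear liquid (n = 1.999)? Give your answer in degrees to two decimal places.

θ_B ≈ 53.93°

Here n₂/n₁ = 1.999/1.456 = 1.3729, and Brewster's law gives tan θ_B = n₂/n₁. Taking the arctangent, θ_B = 53.93°.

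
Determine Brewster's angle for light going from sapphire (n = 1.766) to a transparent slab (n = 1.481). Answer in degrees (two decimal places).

tan θ_B = n₂/n₁ = 1.481/1.766 = 0.8386.
θ_B = arctan(0.8386) = 39.98°.

θ_B ≈ 39.98°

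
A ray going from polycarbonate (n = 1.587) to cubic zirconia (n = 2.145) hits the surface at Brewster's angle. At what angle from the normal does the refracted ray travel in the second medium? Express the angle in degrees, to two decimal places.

First find Brewster's angle: tan θ_B = 2.145/1.587 = 1.3516, giving θ_B = 53.50°.
Since θ_B + θ_t = 90° at Brewster incidence, θ_t = 90° − 53.50° = 36.50°.

θ_t ≈ 36.50°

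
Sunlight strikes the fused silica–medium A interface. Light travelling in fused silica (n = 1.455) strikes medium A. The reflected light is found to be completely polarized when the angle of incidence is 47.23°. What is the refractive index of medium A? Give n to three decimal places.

n ≈ 1.573

Full polarization of the reflected beam means tan θ_B = n₂/n₁, where n₁ is the incident medium (fused silica).
n₂ = n₁ tan θ_B = 1.455 × tan 47.23° = 1.573.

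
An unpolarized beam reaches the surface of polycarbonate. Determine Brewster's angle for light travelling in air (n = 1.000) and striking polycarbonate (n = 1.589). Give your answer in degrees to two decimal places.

θ_B ≈ 57.82°

Here n₂/n₁ = 1.589/1.000 = 1.5890, and Brewster's law gives tan θ_B = n₂/n₁.
θ_B = arctan(1.5890) = 57.82°.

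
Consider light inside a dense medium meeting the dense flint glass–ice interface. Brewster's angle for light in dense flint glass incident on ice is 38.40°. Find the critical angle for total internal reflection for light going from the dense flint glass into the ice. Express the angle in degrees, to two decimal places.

tan θ_B = n₂/n₁ = tan 38.40° = 0.7926.
Total internal reflection: sin θ_c = n₂/n₁ = 0.7926.
θ_c = arcsin(0.7926) = 52.43°.

θ_c ≈ 52.43°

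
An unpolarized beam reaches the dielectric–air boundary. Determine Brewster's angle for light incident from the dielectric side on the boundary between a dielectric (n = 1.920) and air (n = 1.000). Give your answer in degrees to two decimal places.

θ_B ≈ 27.51°

tan θ_B = n₂/n₁ = 1.000/1.920 = 0.5208. Taking the arctangent, θ_B = 27.51°.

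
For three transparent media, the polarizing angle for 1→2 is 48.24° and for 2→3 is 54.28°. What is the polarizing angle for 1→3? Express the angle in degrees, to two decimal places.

tan θ_B(1→2) = n₂/n₁ = tan 48.24° = 1.1200.
tan θ_B(2→3) = n₃/n₂ = tan 54.28° = 1.3906.
So n₃/n₁ = (n₂/n₁)(n₃/n₂) = 1.1200 × 1.3906 = 1.5575.
θ_B(1→3) = arctan(1.5575) = 57.30°.

θ_B ≈ 57.30°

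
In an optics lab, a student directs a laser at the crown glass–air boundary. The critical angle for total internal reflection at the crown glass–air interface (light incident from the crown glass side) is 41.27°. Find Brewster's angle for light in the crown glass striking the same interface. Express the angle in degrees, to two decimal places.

n₂/n₁ = sin θ_c = sin 41.27° = 0.6596.
tan θ_B equals the same ratio, so θ_B = arctan(0.6596) = 33.41°.

θ_B ≈ 33.41°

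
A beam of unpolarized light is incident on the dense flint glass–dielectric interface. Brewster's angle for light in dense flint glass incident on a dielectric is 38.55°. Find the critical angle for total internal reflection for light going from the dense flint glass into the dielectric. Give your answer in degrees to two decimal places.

n₂/n₁ = tan 38.55° = 0.7969; the critical angle satisfies sin θ_c = n₂/n₁.
θ_c = arcsin(0.7969) = 52.83°.

θ_c ≈ 52.83°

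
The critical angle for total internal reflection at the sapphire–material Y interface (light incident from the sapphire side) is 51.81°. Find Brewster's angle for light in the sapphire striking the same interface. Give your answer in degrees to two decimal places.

θ_B ≈ 38.17°

n₂/n₁ = sin θ_c = sin 51.81° = 0.7860.
tan θ_B equals the same ratio, so θ_B = arctan(0.7860) = 38.17°.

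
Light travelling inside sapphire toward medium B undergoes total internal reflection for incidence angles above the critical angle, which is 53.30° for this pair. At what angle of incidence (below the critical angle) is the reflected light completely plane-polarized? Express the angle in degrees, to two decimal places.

θ_B ≈ 38.72°

At the critical angle sin θ_c = n₂/n₁, giving n₂/n₁ = sin 53.30° = 0.8018.
Then tan θ_B = n₂/n₁ = 0.8018, so θ_B = arctan 0.8018 = 38.72°.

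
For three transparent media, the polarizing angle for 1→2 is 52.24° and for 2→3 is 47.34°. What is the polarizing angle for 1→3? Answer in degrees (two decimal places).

Each Brewster angle gives a ratio: n₂/n₁ = tan 52.24° = 1.2911, n₃/n₂ = tan 47.34° = 1.0852.
n₃/n₁ = 1.4011. Then tan θ_B(1→3) = n₃/n₁, so θ_B(1→3) = arctan(1.4011) = 54.48°.

θ_B ≈ 54.48°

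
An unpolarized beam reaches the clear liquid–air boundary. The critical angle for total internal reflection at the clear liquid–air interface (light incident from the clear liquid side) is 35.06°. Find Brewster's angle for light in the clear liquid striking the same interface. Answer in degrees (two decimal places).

θ_B ≈ 29.87°

sin θ_c = n₂/n₁, so n₂/n₁ = sin 35.06° = 0.5744.
Brewster: tan θ_B = n₂/n₁ = 0.5744.
θ_B = arctan(0.5744) = 29.87°.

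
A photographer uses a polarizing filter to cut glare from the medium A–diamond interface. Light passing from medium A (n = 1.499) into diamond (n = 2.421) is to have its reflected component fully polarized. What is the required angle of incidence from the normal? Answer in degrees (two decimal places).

Brewster's condition: tan θ_B = n₂/n₁ = 2.421/1.499 = 1.6151.
So θ_B = arctan 1.6151 = 58.24°.

θ_B ≈ 58.24°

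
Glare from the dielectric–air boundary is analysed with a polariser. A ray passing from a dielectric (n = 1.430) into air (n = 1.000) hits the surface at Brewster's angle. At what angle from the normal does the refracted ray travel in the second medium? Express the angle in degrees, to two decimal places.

θ_B = arctan(n₂/n₁) = arctan(1.000/1.430) = 34.97°.
At Brewster's angle the reflected and refracted rays are perpendicular, so θ_t = 90° − θ_B = 90° − 34.97° = 55.03°.

θ_t ≈ 55.03°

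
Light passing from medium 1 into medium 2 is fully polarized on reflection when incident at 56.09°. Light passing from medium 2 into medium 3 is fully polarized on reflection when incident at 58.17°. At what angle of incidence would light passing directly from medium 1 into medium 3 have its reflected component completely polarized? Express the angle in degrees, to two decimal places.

θ_B ≈ 67.35°

tan θ_B(1→2) = n₂/n₁ = tan 56.09° = 1.4876.
tan θ_B(2→3) = n₃/n₂ = tan 58.17° = 1.6110.
n₃/n₁ = 2.3964. Then tan θ_B(1→3) = n₃/n₁, so θ_B(1→3) = arctan(2.3964) = 67.35°.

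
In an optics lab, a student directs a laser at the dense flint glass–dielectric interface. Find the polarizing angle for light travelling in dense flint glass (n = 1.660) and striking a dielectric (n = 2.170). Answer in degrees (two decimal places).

θ_B ≈ 52.58°

Here n₂/n₁ = 2.170/1.660 = 1.3072, and Brewster's law gives tan θ_B = n₂/n₁.
θ_B = arctan(1.3072) = 52.58°.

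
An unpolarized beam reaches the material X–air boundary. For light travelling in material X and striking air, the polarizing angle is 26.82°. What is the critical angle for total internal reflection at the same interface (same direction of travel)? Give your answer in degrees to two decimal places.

θ_c ≈ 30.37°

From Brewster, n₂/n₁ = tan θ_B = tan 26.82° = 0.5056.
Then sin θ_c = n₂/n₁ = 0.5056, so θ_c = arcsin 0.5056 = 30.37°.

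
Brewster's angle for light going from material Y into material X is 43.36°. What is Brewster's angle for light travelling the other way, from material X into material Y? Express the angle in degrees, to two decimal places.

θ_B' ≈ 46.64°

Reversing the direction swaps n₁ and n₂, so tan θ_B' = 1/tan θ_B and θ_B' = 90° − θ_B.
Hence θ_B' = 90° − 43.36° = 46.64°.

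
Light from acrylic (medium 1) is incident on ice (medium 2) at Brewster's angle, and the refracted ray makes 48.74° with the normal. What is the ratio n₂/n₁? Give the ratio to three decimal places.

n₂/n₁ ≈ 0.877

θ_B + θ_t = 90°, so θ_B = 90° − 48.74° = 41.26°.
Then n₂/n₁ = tan θ_B = tan 41.26° = 0.877.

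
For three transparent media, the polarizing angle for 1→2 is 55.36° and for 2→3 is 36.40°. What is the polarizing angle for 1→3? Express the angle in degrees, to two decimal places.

θ_B ≈ 46.86°

tan θ_B(1→2) = n₂/n₁ = tan 55.36° = 1.4474.
tan θ_B(2→3) = n₃/n₂ = tan 36.40° = 0.7373.
n₃/n₁ = 1.0671. Then tan θ_B(1→3) = n₃/n₁, so θ_B(1→3) = arctan(1.0671) = 46.86°.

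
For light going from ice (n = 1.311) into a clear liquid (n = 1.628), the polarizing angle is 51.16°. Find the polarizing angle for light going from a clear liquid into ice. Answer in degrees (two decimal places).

The two Brewster angles are complementary: θ_B' = 90° − θ_B = 90° − 51.16° = 38.84°.

θ_B' ≈ 38.84°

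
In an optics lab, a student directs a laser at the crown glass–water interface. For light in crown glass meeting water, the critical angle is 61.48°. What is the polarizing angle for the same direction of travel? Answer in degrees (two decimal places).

At the critical angle sin θ_c = n₂/n₁, giving n₂/n₁ = sin 61.48° = 0.8787.
Then tan θ_B = n₂/n₁ = 0.8787, so θ_B = arctan 0.8787 = 41.30°.

θ_B ≈ 41.30°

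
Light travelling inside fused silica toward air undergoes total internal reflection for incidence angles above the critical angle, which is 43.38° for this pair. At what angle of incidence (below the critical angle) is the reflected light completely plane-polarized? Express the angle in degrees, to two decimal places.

At the critical angle sin θ_c = n₂/n₁, giving n₂/n₁ = sin 43.38° = 0.6868.
Then tan θ_B = n₂/n₁ = 0.6868, so θ_B = arctan 0.6868 = 34.48°.

θ_B ≈ 34.48°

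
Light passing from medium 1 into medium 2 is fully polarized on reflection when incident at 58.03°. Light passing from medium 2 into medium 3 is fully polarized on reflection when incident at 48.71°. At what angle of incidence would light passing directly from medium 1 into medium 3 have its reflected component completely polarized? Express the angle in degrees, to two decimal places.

θ_B ≈ 61.27°

Each Brewster angle gives a ratio: n₂/n₁ = tan 58.03° = 1.6022, n₃/n₂ = tan 48.71° = 1.1387.
So n₃/n₁ = (n₂/n₁)(n₃/n₂) = 1.6022 × 1.1387 = 1.8244.
θ_B(1→3) = arctan(1.8244) = 61.27°.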